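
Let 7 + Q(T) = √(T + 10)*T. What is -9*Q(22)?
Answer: 63 - 792*√2 ≈ -1057.1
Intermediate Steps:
Q(T) = -7 + T*√(10 + T) (Q(T) = -7 + √(T + 10)*T = -7 + √(10 + T)*T = -7 + T*√(10 + T))
-9*Q(22) = -9*(-7 + 22*√(10 + 22)) = -9*(-7 + 22*√32) = -9*(-7 + 22*(4*√2)) = -9*(-7 + 88*√2) = 63 - 792*√2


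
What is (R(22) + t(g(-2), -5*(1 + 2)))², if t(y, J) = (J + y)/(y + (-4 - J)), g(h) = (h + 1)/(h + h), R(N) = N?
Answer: 866761/2025 ≈ 428.03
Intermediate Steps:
g(h) = (1 + h)/(2*h) (g(h) = (1 + h)/((2*h)) = (1 + h)*(1/(2*h)) = (1 + h)/(2*h))
t(y, J) = (J + y)/(-4 + y - J)
(R(22) + t(g(-2), -5*(1 + 2)))² = (22 + (-5*(1 + 2) + (½)*(1 - 2)/(-2))/(-4 + (½)*(1 - 2)/(-2) - (-5)*(1 + 2)))² = (22 + (-5*3 + (½)*(-½)*(-1))/(-4 + (½)*(-½)*(-1) - (-5)*3))² = (22 + (-15 + ¼)/(-4 + ¼ - 1*(-15)))² = (22 - 59/4/(-4 + ¼ + 15))² = (22 - 59/4/(45/4))² = (22 + (4/45)*(-59/4))² = (22 - 59/45)² = (931/45)² = 866761/2025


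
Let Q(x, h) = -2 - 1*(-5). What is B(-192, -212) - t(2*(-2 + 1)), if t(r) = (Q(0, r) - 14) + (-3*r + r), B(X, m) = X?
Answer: -185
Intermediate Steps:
Q(x, h) = 3 (Q(x, h) = -2 + 5 = 3)
t(r) = -11 - 2*r (t(r) = (3 - 14) + (-3*r + r) = -11 - 2*r)
B(-192, -212) - t(2*(-2 + 1)) = -192 - (-11 - 4*(-2 + 1)) = -192 - (-11 - 4*(-1)) = -192 - (-11 - 2*(-2)) = -192 - (-11 + 4) = -192 - 1*(-7) = -192 + 7 = -185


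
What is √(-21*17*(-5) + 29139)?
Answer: 6*√859 ≈ 175.85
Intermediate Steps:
√(-21*17*(-5) + 29139) = √(-357*(-5) + 29139) = √(1785 + 29139) = √30924 = 6*√859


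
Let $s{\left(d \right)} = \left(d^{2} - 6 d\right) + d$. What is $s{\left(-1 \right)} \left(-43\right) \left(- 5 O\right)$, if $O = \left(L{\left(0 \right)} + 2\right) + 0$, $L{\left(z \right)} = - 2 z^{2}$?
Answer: $2580$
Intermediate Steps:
$s{\left(d \right)} = d^{2} - 5 d$
$O = 2$ ($O = \left(- 2 \cdot 0^{2} + 2\right) + 0 = \left(\left(-2\right) 0 + 2\right) + 0 = \left(0 + 2\right) + 0 = 2 + 0 = 2$)
$s{\left(-1 \right)} \left(-43\right) \left(- 5 O\right) = - (-5 - 1) \left(-43\right) \left(\left(-5\right) 2\right) = \left(-1\right) \left(-6\right) \left(-43\right) \left(-10\right) = 6 \left(-43\right) \left(-10\right) = \left(-258\right) \left(-10\right) = 2580$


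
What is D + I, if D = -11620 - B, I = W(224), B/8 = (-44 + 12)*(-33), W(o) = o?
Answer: -19844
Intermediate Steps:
B = 8448 (B = 8*((-44 + 12)*(-33)) = 8*(-32*(-33)) = 8*1056 = 8448)
I = 224
D = -20068 (D = -11620 - 1*8448 = -11620 - 8448 = -20068)
D + I = -20068 + 224 = -19844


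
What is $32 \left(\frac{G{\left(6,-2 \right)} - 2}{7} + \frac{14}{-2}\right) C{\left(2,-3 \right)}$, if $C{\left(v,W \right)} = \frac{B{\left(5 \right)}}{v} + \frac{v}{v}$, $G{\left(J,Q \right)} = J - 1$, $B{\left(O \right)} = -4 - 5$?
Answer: $736$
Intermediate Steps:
$B{\left(O \right)} = -9$
$G{\left(J,Q \right)} = -1 + J$ ($G{\left(J,Q \right)} = J - 1 = -1 + J$)
$C{\left(v,W \right)} = 1 - \frac{9}{v}$ ($C{\left(v,W \right)} = - \frac{9}{v} + \frac{v}{v} = - \frac{9}{v} + 1 = 1 - \frac{9}{v}$)
$32 \left(\frac{G{\left(6,-2 \right)} - 2}{7} + \frac{14}{-2}\right) C{\left(2,-3 \right)} = 32 \left(\frac{\left(-1 + 6\right) - 2}{7} + \frac{14}{-2}\right) \frac{-9 + 2}{2} = 32 \left(\left(5 - 2\right) \frac{1}{7} + 14 \left(- \frac{1}{2}\right)\right) \frac{1}{2} \left(-7\right) = 32 \left(3 \cdot \frac{1}{7} - 7\right) \left(- \frac{7}{2}\right) = 32 \left(\frac{3}{7} - 7\right) \left(- \frac{7}{2}\right) = 32 \left(- \frac{46}{7}\right) \left(- \frac{7}{2}\right) = \left(- \frac{1472}{7}\right) \left(- \frac{7}{2}\right) = 736$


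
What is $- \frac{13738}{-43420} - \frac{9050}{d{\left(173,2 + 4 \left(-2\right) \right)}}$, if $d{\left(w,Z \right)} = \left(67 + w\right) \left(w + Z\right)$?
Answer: $\frac{23603}{260520} \approx 0.0906$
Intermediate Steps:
$d{\left(w,Z \right)} = \left(67 + w\right) \left(Z + w\right)$
$- \frac{13738}{-43420} - \frac{9050}{d{\left(173,2 + 4 \left(-2\right) \right)}} = - \frac{13738}{-43420} - \frac{9050}{173^{2} + 67 \left(2 + 4 \left(-2\right)\right) + 67 \cdot 173 + \left(2 + 4 \left(-2\right)\right) 173} = \left(-13738\right) \left(- \frac{1}{43420}\right) - \frac{9050}{29929 + 67 \left(2 - 8\right) + 11591 + \left(2 - 8\right) 173} = \frac{6869}{21710} - \frac{9050}{29929 + 67 \left(-6\right) + 11591 - 1038} = \frac{6869}{21710} - \frac{9050}{29929 - 402 + 11591 - 1038} = \frac{6869}{21710} - \frac{9050}{40080} = \frac{6869}{21710} - \frac{905}{4008} = \frac{23603}{260520}$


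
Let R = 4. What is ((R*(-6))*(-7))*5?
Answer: 840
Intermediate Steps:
((R*(-6))*(-7))*5 = ((4*(-6))*(-7))*5 = -24*(-7)*5 = 168*5 = 840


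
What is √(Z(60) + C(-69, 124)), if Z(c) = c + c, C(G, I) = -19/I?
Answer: √460691/62 ≈ 10.947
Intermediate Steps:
Z(c) = 2*c
√(Z(60) + C(-69, 124)) = √(2*60 - 19/124) = √(120 - 19*1/124) = √(120 - 19/124) = √(14861/124) = √460691/62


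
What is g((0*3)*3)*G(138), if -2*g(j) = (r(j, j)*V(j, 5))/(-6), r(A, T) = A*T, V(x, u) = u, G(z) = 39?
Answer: 0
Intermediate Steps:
g(j) = 5*j²/12 (g(j) = -(j*j)*5/(2*(-6)) = -j²*5*(-1)/(2*6) = -5*j²*(-1)/(2*6) = -(-5)*j²/12 = 5*j²/12)
g((0*3)*3)*G(138) = (5*((0*3)*3)²/12)*39 = (5*(0*3)²/12)*39 = ((5/12)*0²)*39 = ((5/12)*0)*39 = 0*39 = 0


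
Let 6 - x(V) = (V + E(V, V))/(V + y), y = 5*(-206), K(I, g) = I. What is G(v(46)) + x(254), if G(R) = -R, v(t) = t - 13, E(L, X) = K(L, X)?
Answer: -5111/194 ≈ -26.345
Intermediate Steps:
E(L, X) = L
v(t) = -13 + t
y = -1030
x(V) = 6 - 2*V/(-1030 + V) (x(V) = 6 - (V + V)/(V - 1030) = 6 - 2*V/(-1030 + V))
G(v(46)) + x(254) = -(-13 + 46) + 4*(-1545 + 254)/(-1030 + 254) = -1*33 + 4*(-1291)/(-776) = -33 + 4*(-1/776)*(-1291) = -33 + 1291/194 = -5111/194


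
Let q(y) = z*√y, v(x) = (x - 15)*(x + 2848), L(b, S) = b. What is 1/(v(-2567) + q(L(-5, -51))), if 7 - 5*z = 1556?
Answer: -3627710/2632058368221 + 1549*I*√5/2632058368221 ≈ -1.3783e-6 + 1.316e-9*I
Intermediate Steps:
z = -1549/5 (z = 7/5 - ⅕*1556 = 7/5 - 1556/5 = -1549/5 ≈ -309.80)
v(x) = (-15 + x)*(2848 + x)
q(y) = -1549*√y/5
1/(v(-2567) + q(L(-5, -51))) = 1/((-42720 + (-2567)² + 2833*(-2567)) - 1549*I*√5/5) = 1/((-42720 + 6589489 - 7272311) - 1549*I*√5/5) = 1/(-725542 - 1549*I*√5/5)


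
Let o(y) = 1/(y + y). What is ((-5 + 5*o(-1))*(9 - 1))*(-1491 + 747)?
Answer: 44640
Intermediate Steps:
o(y) = 1/(2*y)
((-5 + 5*o(-1))*(9 - 1))*(-1491 + 747) = ((-5 + 5*((½)/(-1)))*(9 - 1))*(-1491 + 747) = ((-5 + 5*((½)*(-1)))*8)*(-744) = ((-5 + 5*(-½))*8)*(-744) = ((-5 - 5/2)*8)*(-744) = -15/2*8*(-744) = -60*(-744) = 44640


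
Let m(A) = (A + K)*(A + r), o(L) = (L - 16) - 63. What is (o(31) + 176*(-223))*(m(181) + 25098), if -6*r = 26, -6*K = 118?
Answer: -18956468992/9 ≈ -2.1063e+9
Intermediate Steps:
K = -59/3 (K = -⅙*118 = -59/3 ≈ -19.667)
r = -13/3 (r = -⅙*26 = -13/3 ≈ -4.3333)
o(L) = -79 + L (o(L) = (-16 + L) - 63 = -79 + L)
m(A) = (-59/3 + A)*(-13/3 + A) (m(A) = (A - 59/3)*(A - 13/3) = (-59/3 + A)*(-13/3 + A))
(o(31) + 176*(-223))*(m(181) + 25098) = ((-79 + 31) + 176*(-223))*((767/9 + 181² - 24*181) + 25098) = (-48 - 39248)*((767/9 + 32761 - 4344) + 25098) = -39296*(256520/9 + 25098) = -39296*482402/9 = -18956468992/9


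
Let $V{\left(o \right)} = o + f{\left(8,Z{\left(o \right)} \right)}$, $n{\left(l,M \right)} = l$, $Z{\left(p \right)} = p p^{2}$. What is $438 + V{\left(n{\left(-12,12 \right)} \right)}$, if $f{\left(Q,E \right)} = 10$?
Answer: $436$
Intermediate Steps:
$Z{\left(p \right)} = p^{3}$
$V{\left(o \right)} = 10 + o$ ($V{\left(o \right)} = o + 10 = 10 + o$)
$438 + V{\left(n{\left(-12,12 \right)} \right)} = 438 + \left(10 - 12\right) = 438 - 2 = 436$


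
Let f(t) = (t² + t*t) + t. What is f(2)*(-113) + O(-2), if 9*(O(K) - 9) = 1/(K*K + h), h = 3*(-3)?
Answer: -50446/45 ≈ -1121.0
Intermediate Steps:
h = -9
O(K) = 9 + 1/(9*(-9 + K²)) (O(K) = 9 + 1/(9*(K*K - 9)) = 9 + 1/(9*(K² - 9)) = 9 + 1/(9*(-9 + K²)))
f(t) = t + 2*t² (f(t) = (t² + t²) + t = 2*t² + t = t + 2*t²)
f(2)*(-113) + O(-2) = (2*(1 + 2*2))*(-113) + (-728 + 81*(-2)²)/(9*(-9 + (-2)²)) = (2*(1 + 4))*(-113) + (-728 + 81*4)/(9*(-9 + 4)) = (2*5)*(-113) + (⅑)*(-728 + 324)/(-5) = 10*(-113) + (⅑)*(-⅕)*(-404) = -1130 + 404/45 = -50446/45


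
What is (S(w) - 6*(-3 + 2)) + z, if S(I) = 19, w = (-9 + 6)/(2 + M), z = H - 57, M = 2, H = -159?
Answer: -191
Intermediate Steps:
z = -216 (z = -159 - 57 = -216)
w = -¾ (w = (-9 + 6)/(2 + 2) = -3/4 = -3*¼ = -¾ ≈ -0.75000)
(S(w) - 6*(-3 + 2)) + z = (19 - 6*(-3 + 2)) - 216 = (19 - 6*(-1)) - 216 = (19 + 6) - 216 = 25 - 216 = -191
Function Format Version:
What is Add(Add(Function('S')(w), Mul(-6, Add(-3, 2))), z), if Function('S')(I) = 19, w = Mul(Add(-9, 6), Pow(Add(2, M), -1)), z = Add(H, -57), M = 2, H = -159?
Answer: -191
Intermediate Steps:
z = -216 (z = Add(-159, -57) = -216)
w = Rational(-3, 4) (w = Mul(Add(-9, 6), Pow(Add(2, 2), -1)) = Mul(-3, Pow(4, -1)) = Mul(-3, Rational(1, 4)) = Rational(-3, 4) ≈ -0.75000)
Add(Add(Function('S')(w), Mul(-6, Add(-3, 2))), z) = Add(Add(19, Mul(-6, Add(-3, 2))), -216) = Add(Add(19, Mul(-6, -1)), -216) = Add(Add(19, 6), -216) = Add(25, -216) = -191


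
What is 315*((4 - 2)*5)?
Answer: 3150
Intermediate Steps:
315*((4 - 2)*5) = 315*(2*5) = 315*10 = 3150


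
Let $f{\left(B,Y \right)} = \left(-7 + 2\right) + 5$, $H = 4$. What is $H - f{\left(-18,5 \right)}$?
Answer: $4$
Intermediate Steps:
$f{\left(B,Y \right)} = 0$ ($f{\left(B,Y \right)} = -5 + 5 = 0$)
$H - f{\left(-18,5 \right)} = 4 - 0 = 4 + 0 = 4$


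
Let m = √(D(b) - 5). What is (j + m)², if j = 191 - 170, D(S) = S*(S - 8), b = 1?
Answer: 429 + 84*I*√3 ≈ 429.0 + 145.49*I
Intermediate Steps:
D(S) = S*(-8 + S)
j = 21
m = 2*I*√3 (m = √(1*(-8 + 1) - 5) = √(1*(-7) - 5) = √(-7 - 5) = √(-12) = 2*I*√3 ≈ 3.4641*I)
(j + m)² = (21 + 2*I*√3)²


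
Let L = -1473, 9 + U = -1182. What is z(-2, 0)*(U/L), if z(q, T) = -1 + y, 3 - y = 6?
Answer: -1588/491 ≈ -3.2342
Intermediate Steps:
y = -3 (y = 3 - 1*6 = 3 - 6 = -3)
U = -1191 (U = -9 - 1182 = -1191)
z(q, T) = -4 (z(q, T) = -1 - 3 = -4)
z(-2, 0)*(U/L) = -(-4764)/(-1473) = -(-4764)*(-1)/1473 = -4*397/491 = -1588/491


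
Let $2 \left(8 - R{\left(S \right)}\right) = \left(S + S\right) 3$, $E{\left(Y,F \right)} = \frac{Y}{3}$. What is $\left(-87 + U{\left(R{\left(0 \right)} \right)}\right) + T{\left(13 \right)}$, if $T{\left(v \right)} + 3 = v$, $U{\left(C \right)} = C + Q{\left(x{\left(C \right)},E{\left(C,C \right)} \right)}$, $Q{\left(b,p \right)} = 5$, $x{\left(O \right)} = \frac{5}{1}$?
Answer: $-64$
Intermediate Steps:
$E{\left(Y,F \right)} = \frac{Y}{3}$ ($E{\left(Y,F \right)} = Y \frac{1}{3} = \frac{Y}{3}$)
$x{\left(O \right)} = 5$ ($x{\left(O \right)} = 5 \cdot 1 = 5$)
$R{\left(S \right)} = 8 - 3 S$ ($R{\left(S \right)} = 8 - \frac{\left(S + S\right) 3}{2} = 8 - \frac{2 S 3}{2} = 8 - \frac{6 S}{2} = 8 - 3 S$)
$U{\left(C \right)} = 5 + C$ ($U{\left(C \right)} = C + 5 = 5 + C$)
$T{\left(v \right)} = -3 + v$
$\left(-87 + U{\left(R{\left(0 \right)} \right)}\right) + T{\left(13 \right)} = \left(-87 + \left(5 + \left(8 - 0\right)\right)\right) + \left(-3 + 13\right) = \left(-87 + \left(5 + \left(8 + 0\right)\right)\right) + 10 = \left(-87 + \left(5 + 8\right)\right) + 10 = \left(-87 + 13\right) + 10 = -74 + 10 = -64$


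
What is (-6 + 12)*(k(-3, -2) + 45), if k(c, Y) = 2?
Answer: 282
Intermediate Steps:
(-6 + 12)*(k(-3, -2) + 45) = (-6 + 12)*(2 + 45) = 6*47 = 282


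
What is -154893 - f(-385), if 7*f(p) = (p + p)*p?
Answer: -197243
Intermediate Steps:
f(p) = 2*p²/7 (f(p) = ((p + p)*p)/7 = ((2*p)*p)/7 = (2*p²)/7 = 2*p²/7)
-154893 - f(-385) = -154893 - 2*(-385)²/7 = -154893 - 2*148225/7 = -154893 - 1*42350 = -154893 - 42350 = -197243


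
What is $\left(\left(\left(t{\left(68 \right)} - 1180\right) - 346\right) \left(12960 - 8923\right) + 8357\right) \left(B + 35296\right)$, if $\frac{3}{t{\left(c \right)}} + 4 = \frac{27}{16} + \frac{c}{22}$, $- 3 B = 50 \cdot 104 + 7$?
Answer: $- \frac{84643206264169}{411} \approx -2.0594 \cdot 10^{11}$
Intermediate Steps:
$B = - \frac{5207}{3}$ ($B = - \frac{50 \cdot 104 + 7}{3} = - \frac{5200 + 7}{3} = \left(- \frac{1}{3}\right) 5207 = - \frac{5207}{3} \approx -1735.7$)
$t{\left(c \right)} = \frac{3}{- \frac{37}{16} + \frac{c}{22}}$ ($t{\left(c \right)} = \frac{3}{-4 + \left(\frac{27}{16} + \frac{c}{22}\right)} = \frac{3}{- \frac{37}{16} + \frac{c}{22}}$)
$\left(\left(\left(t{\left(68 \right)} - 1180\right) - 346\right) \left(12960 - 8923\right) + 8357\right) \left(B + 35296\right) = \left(\left(\left(\frac{528}{-407 + 8 \cdot 68} - 1180\right) - 346\right) \left(12960 - 8923\right) + 8357\right) \left(- \frac{5207}{3} + 35296\right) = \left(\left(\left(\frac{528}{-407 + 544} - 1180\right) - 346\right) 4037 + 8357\right) \frac{100681}{3} = \left(\left(\left(\frac{528}{137} - 1180\right) - 346\right) 4037 + 8357\right) \frac{100681}{3} = \left(\left(- \frac{161132}{137} - 346\right) 4037 + 8357\right) \frac{100681}{3} = \left(\left(- \frac{208534}{137}\right) 4037 + 8357\right) \frac{100681}{3} = \left(- \frac{841851758}{137} + 8357\right) \frac{100681}{3} = \left(- \frac{840706849}{137}\right) \frac{100681}{3} = - \frac{84643206264169}{411}$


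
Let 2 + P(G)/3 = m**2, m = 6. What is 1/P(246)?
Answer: 1/102 ≈ 0.0098039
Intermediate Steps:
P(G) = 102 (P(G) = -6 + 3*6**2 = -6 + 3*36 = -6 + 108 = 102)
1/P(246) = 1/102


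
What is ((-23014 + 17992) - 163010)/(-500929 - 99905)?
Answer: 84016/300417 ≈ 0.27966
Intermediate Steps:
((-23014 + 17992) - 163010)/(-500929 - 99905) = (-5022 - 163010)/(-600834) = -168032*(-1/600834) = 84016/300417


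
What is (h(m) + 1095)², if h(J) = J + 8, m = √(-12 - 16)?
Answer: 1216581 + 4412*I*√7 ≈ 1.2166e+6 + 11673.0*I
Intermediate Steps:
m = 2*I*√7 (m = √(-28) = 2*I*√7 ≈ 5.2915*I)
h(J) = 8 + J
(h(m) + 1095)² = ((8 + 2*I*√7) + 1095)² = (1103 + 2*I*√7)²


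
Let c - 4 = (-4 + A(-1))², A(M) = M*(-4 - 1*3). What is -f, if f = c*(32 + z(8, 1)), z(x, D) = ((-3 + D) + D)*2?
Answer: -390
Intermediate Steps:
A(M) = -7*M (A(M) = M*(-4 - 3) = M*(-7) = -7*M)
z(x, D) = -6 + 4*D (z(x, D) = (-3 + 2*D)*2 = -6 + 4*D)
c = 13 (c = 4 + (-4 - 7*(-1))² = 4 + (-4 + 7)² = 4 + 3² = 4 + 9 = 13)
f = 390 (f = 13*(32 + (-6 + 4*1)) = 13*(32 + (-6 + 4)) = 13*(32 - 2) = 13*30 = 390)
-f = -1*390 = -390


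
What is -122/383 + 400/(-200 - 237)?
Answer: -206514/167371 ≈ -1.2339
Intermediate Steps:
-122/383 + 400/(-200 - 237) = -122*1/383 + 400/(-437) = -122/383 + 400*(-1/437) = -122/383 - 400/437 = -206514/167371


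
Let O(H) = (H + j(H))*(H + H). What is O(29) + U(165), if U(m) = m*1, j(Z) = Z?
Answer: 3529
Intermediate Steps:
U(m) = m
O(H) = 4*H² (O(H) = (H + H)*(H + H) = (2*H)*(2*H) = 4*H²)
O(29) + U(165) = 4*29² + 165 = 4*841 + 165 = 3364 + 165 = 3529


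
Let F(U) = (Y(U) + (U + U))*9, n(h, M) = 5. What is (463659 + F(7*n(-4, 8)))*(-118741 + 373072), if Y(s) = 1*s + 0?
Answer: 118163199924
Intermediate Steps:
Y(s) = s (Y(s) = s + 0 = s)
F(U) = 27*U (F(U) = (U + (U + U))*9 = (U + 2*U)*9 = (3*U)*9 = 27*U)
(463659 + F(7*n(-4, 8)))*(-118741 + 373072) = (463659 + 27*(7*5))*(-118741 + 373072) = (463659 + 27*35)*254331 = (463659 + 945)*254331 = 464604*254331 = 118163199924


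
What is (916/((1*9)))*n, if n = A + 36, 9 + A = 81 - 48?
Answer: 18320/3 ≈ 6106.7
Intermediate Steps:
A = 24 (A = -9 + (81 - 48) = -9 + 33 = 24)
n = 60 (n = 24 + 36 = 60)
(916/((1*9)))*n = (916/((1*9)))*60 = (916/9)*60 = 18320/3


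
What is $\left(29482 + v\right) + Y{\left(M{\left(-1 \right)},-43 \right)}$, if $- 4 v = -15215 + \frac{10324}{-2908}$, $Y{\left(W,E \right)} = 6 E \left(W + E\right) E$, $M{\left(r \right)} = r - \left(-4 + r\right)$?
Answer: $- \frac{580697593}{1454} \approx -3.9938 \cdot 10^{5}$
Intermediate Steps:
$M{\left(r \right)} = 4$
$Y{\left(W,E \right)} = 6 E^{2} \left(E + W\right)$ ($Y{\left(W,E \right)} = 6 E \left(E + W\right) E = 6 E^{2} \left(E + W\right)$)
$v = \frac{5531943}{1454}$ ($v = - \frac{-15215 + \frac{10324}{-2908}}{4} = - \frac{-15215 + 10324 \left(- \frac{1}{2908}\right)}{4} = - \frac{-15215 - \frac{2581}{727}}{4} = \left(- \frac{1}{4}\right) \left(- \frac{11063886}{727}\right) = \frac{5531943}{1454} \approx 3804.6$)
$\left(29482 + v\right) + Y{\left(M{\left(-1 \right)},-43 \right)} = \left(29482 + \frac{5531943}{1454}\right) + 6 \left(-43\right)^{2} \left(-43 + 4\right) = \frac{48398771}{1454} + 6 \cdot 1849 \left(-39\right) = \frac{48398771}{1454} - 432666 = - \frac{580697593}{1454}$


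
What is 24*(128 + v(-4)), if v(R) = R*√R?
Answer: 3072 - 192*I ≈ 3072.0 - 192.0*I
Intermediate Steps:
v(R) = R^(3/2)
24*(128 + v(-4)) = 24*(128 + (-4)^(3/2)) = 24*(128 - 8*I) = 3072 - 192*I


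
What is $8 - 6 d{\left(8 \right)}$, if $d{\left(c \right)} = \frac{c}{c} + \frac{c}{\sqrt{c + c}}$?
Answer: $-10$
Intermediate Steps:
$d{\left(c \right)} = 1 + \frac{\sqrt{2} \sqrt{c}}{2}$ ($d{\left(c \right)} = 1 + \frac{c}{\sqrt{2 c}} = 1 + \frac{c}{\sqrt{2} \sqrt{c}} = 1 + c \frac{\sqrt{2}}{2 \sqrt{c}} = 1 + \frac{\sqrt{2} \sqrt{c}}{2}$)
$8 - 6 d{\left(8 \right)} = 8 - 6 \left(1 + \frac{\sqrt{2} \sqrt{8}}{2}\right) = 8 - 6 \left(1 + \frac{\sqrt{2} \cdot 2 \sqrt{2}}{2}\right) = 8 - 6 \left(1 + 2\right) = 8 - 18 = -10$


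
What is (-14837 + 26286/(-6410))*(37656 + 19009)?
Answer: -539062395424/641 ≈ -8.4097e+8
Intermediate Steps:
(-14837 + 26286/(-6410))*(37656 + 19009) = (-14837 + 26286*(-1/6410))*56665 = (-14837 - 13143/3205)*56665 = -47565728/3205*56665 = -539062395424/641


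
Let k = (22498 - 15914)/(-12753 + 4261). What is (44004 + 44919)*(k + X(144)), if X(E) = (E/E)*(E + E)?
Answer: 54223289094/2123 ≈ 2.5541e+7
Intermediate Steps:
X(E) = 2*E (X(E) = 1*(2*E) = 2*E)
k = -1646/2123 (k = 6584/(-8492) = 6584*(-1/8492) = -1646/2123 ≈ -0.77532)
(44004 + 44919)*(k + X(144)) = (44004 + 44919)*(-1646/2123 + 2*144) = 88923*(-1646/2123 + 288) = 88923*(609778/2123) = 54223289094/2123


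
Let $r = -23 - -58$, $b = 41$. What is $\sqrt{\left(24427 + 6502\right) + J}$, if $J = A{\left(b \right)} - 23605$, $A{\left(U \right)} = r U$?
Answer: $\sqrt{8759} \approx 93.589$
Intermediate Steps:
$r = 35$ ($r = -23 + 58 = 35$)
$A{\left(U \right)} = 35 U$
$J = -22170$ ($J = 35 \cdot 41 - 23605 = 1435 - 23605 = -22170$)
$\sqrt{\left(24427 + 6502\right) + J} = \sqrt{\left(24427 + 6502\right) - 22170} = \sqrt{30929 - 22170} = \sqrt{8759}$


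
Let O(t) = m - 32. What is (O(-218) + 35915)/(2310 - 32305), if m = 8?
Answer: -35891/29995 ≈ -1.1966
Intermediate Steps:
O(t) = -24 (O(t) = 8 - 32 = -24)
(O(-218) + 35915)/(2310 - 32305) = (-24 + 35915)/(2310 - 32305) = 35891/(-29995) = 35891*(-1/29995) = -35891/29995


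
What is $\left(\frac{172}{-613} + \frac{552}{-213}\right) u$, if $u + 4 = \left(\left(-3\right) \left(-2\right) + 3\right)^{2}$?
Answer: $- \frac{9625308}{43523} \approx -221.15$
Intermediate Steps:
$u = 77$ ($u = -4 + \left(\left(-3\right) \left(-2\right) + 3\right)^{2} = -4 + \left(6 + 3\right)^{2} = -4 + 9^{2} = -4 + 81 = 77$)
$\left(\frac{172}{-613} + \frac{552}{-213}\right) u = \left(\frac{172}{-613} + \frac{552}{-213}\right) 77 = \left(172 \left(- \frac{1}{613}\right) + 552 \left(- \frac{1}{213}\right)\right) 77 = \left(- \frac{172}{613} - \frac{184}{71}\right) 77 = \left(- \frac{125004}{43523}\right) 77 = - \frac{9625308}{43523}$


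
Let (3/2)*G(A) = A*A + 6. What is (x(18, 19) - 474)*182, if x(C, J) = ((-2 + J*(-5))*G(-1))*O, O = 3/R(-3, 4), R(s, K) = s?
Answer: -11648/3 ≈ -3882.7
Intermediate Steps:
G(A) = 4 + 2*A²/3 (G(A) = 2*(A*A + 6)/3 = 2*(A² + 6)/3 = 2*(6 + A²)/3 = 4 + 2*A²/3)
O = -1 (O = 3/(-3) = 3*(-⅓) = -1)
x(C, J) = 28/3 + 70*J/3 (x(C, J) = ((-2 + J*(-5))*(4 + (⅔)*(-1)²))*(-1) = ((-2 - 5*J)*(4 + (⅔)*1))*(-1) = ((-2 - 5*J)*(4 + ⅔))*(-1) = ((-2 - 5*J)*(14/3))*(-1) = (-28/3 - 70*J/3)*(-1) = 28/3 + 70*J/3)
(x(18, 19) - 474)*182 = ((28/3 + (70/3)*19) - 474)*182 = ((28/3 + 1330/3) - 474)*182 = (1358/3 - 474)*182 = -64/3*182 = -11648/3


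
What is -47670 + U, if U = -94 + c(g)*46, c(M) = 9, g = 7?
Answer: -47350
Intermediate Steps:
U = 320 (U = -94 + 9*46 = -94 + 414 = 320)
-47670 + U = -47670 + 320 = -47350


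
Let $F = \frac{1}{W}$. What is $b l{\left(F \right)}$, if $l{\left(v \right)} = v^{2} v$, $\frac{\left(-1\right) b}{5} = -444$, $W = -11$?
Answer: $- \frac{2220}{1331} \approx -1.6679$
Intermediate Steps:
$b = 2220$ ($b = \left(-5\right) \left(-444\right) = 2220$)
$F = - \frac{1}{11}$ ($F = \frac{1}{-11} = - \frac{1}{11} \approx -0.090909$)
$l{\left(v \right)} = v^{3}$
$b l{\left(F \right)} = 2220 \left(- \frac{1}{11}\right)^{3} = 2220 \left(- \frac{1}{1331}\right) = - \frac{2220}{1331}$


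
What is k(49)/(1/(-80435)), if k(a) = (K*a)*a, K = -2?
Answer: 386248870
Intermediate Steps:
k(a) = -2*a² (k(a) = (-2*a)*a = -2*a²)
k(49)/(1/(-80435)) = (-2*49²)/(1/(-80435)) = (-2*2401)/(-1/80435) = -4802*(-80435) = 386248870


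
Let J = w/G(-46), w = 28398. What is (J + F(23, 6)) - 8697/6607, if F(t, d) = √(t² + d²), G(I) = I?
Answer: -94012824/151961 + √565 ≈ -594.89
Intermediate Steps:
J = -14199/23 (J = 28398/(-46) = 28398*(-1/46) = -14199/23 ≈ -617.35)
F(t, d) = √(d² + t²)
(J + F(23, 6)) - 8697/6607 = (-14199/23 + √(6² + 23²)) - 8697/6607 = (-14199/23 + √(36 + 529)) - 8697*1/6607 = (-14199/23 + √565) - 8697/6607 = -94012824/151961 + √565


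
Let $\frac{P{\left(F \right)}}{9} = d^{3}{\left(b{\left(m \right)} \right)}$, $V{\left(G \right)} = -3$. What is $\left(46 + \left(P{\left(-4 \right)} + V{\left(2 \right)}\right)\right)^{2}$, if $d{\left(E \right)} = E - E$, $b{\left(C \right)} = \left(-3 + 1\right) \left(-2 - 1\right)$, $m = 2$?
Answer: $1849$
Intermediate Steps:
$b{\left(C \right)} = 6$ ($b{\left(C \right)} = \left(-2\right) \left(-3\right) = 6$)
$d{\left(E \right)} = 0$
$P{\left(F \right)} = 0$ ($P{\left(F \right)} = 9 \cdot 0^{3} = 9 \cdot 0 = 0$)
$\left(46 + \left(P{\left(-4 \right)} + V{\left(2 \right)}\right)\right)^{2} = \left(46 + \left(0 - 3\right)\right)^{2} = \left(46 - 3\right)^{2} = 43^{2} = 1849$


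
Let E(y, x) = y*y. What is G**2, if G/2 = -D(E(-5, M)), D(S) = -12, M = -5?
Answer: 576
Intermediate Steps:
E(y, x) = y**2
G = 24 (G = 2*(-1*(-12)) = 2*12 = 24)
G**2 = 24**2 = 576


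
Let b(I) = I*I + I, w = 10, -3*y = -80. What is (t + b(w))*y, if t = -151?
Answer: -3280/3 ≈ -1093.3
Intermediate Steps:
y = 80/3 (y = -⅓*(-80) = 80/3 ≈ 26.667)
b(I) = I + I² (b(I) = I² + I = I + I²)
(t + b(w))*y = (-151 + 10*(1 + 10))*(80/3) = (-151 + 10*11)*(80/3) = (-151 + 110)*(80/3) = -41*80/3 = -3280/3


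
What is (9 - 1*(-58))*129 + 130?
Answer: 8773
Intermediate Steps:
(9 - 1*(-58))*129 + 130 = (9 + 58)*129 + 130 = 67*129 + 130 = 8643 + 130 = 8773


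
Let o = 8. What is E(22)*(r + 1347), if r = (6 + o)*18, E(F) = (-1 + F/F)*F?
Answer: 0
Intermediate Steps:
E(F) = 0 (E(F) = (-1 + 1)*F = 0*F = 0)
r = 252 (r = (6 + 8)*18 = 14*18 = 252)
E(22)*(r + 1347) = 0*(252 + 1347) = 0*1599 = 0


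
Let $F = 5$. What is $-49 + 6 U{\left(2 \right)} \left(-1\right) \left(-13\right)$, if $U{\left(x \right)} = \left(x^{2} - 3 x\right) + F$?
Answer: $185$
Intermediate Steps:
$U{\left(x \right)} = 5 + x^{2} - 3 x$ ($U{\left(x \right)} = \left(x^{2} - 3 x\right) + 5 = 5 + x^{2} - 3 x$)
$-49 + 6 U{\left(2 \right)} \left(-1\right) \left(-13\right) = -49 + 6 \left(5 + 2^{2} - 6\right) \left(-1\right) \left(-13\right) = -49 + 6 \left(5 + 4 - 6\right) \left(-1\right) \left(-13\right) = -49 + 6 \cdot 3 \left(-1\right) \left(-13\right) = -49 + 18 \left(-1\right) \left(-13\right) = -49 - -234 = -49 + 234 = 185$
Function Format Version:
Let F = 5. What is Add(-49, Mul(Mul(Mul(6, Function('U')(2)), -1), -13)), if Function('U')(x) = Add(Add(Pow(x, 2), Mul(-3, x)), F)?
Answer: 185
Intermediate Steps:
Function('U')(x) = Add(5, Pow(x, 2), Mul(-3, x)) (Function('U')(x) = Add(Add(Pow(x, 2), Mul(-3, x)), 5) = Add(5, Pow(x, 2), Mul(-3, x)))
Add(-49, Mul(Mul(Mul(6, Function('U')(2)), -1), -13)) = Add(-49, Mul(Mul(Mul(6, Add(5, Pow(2, 2), Mul(-3, 2))), -1), -13)) = Add(-49, Mul(Mul(Mul(6, Add(5, 4, -6)), -1), -13)) = Add(-49, Mul(Mul(Mul(6, 3), -1), -13)) = Add(-49, Mul(Mul(18, -1), -13)) = Add(-49, Mul(-18, -13)) = Add(-49, 234) = 185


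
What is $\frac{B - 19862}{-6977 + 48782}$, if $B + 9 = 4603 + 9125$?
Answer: $- \frac{6143}{41805} \approx -0.14694$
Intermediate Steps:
$B = 13719$ ($B = -9 + \left(4603 + 9125\right) = -9 + 13728 = 13719$)
$\frac{B - 19862}{-6977 + 48782} = \frac{13719 - 19862}{-6977 + 48782} = - \frac{6143}{41805}$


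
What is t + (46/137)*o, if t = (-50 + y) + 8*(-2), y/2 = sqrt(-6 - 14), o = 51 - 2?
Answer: -6788/137 + 4*I*sqrt(5) ≈ -49.547 + 8.9443*I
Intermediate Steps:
o = 49
y = 4*I*sqrt(5) (y = 2*sqrt(-6 - 14) = 2*sqrt(-20) = 2*(2*I*sqrt(5)) = 4*I*sqrt(5) ≈ 8.9443*I)
t = -66 + 4*I*sqrt(5) (t = (-50 + 4*I*sqrt(5)) + 8*(-2) = (-50 + 4*I*sqrt(5)) - 16 = -66 + 4*I*sqrt(5) ≈ -66.0 + 8.9443*I)
t + (46/137)*o = (-66 + 4*I*sqrt(5)) + (46/137)*49 = (-66 + 4*I*sqrt(5)) + 2254/137 = -6788/137 + 4*I*sqrt(5)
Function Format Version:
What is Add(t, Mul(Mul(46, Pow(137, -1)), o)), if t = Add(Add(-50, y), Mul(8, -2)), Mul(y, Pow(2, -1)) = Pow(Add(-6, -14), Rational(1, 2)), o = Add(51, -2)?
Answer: Add(Rational(-6788, 137), Mul(4, I, Pow(5, Rational(1, 2)))) ≈ Add(-49.547, Mul(8.9443, I))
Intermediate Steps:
o = 49
y = Mul(4, I, Pow(5, Rational(1, 2))) (y = Mul(2, Pow(Add(-6, -14), Rational(1, 2))) = Mul(2, Pow(-20, Rational(1, 2))) = Mul(2, Mul(2, I, Pow(5, Rational(1, 2)))) = Mul(4, I, Pow(5, Rational(1, 2))) ≈ Mul(8.9443, I))
t = Add(-66, Mul(4, I, Pow(5, Rational(1, 2)))) (t = Add(Add(-50, Mul(4, I, Pow(5, Rational(1, 2)))), Mul(8, -2)) = Add(Add(-50, Mul(4, I, Pow(5, Rational(1, 2)))), -16) = Add(-66, Mul(4, I, Pow(5, Rational(1, 2)))) ≈ Add(-66.000, Mul(8.9443, I)))
Add(t, Mul(Mul(46, Pow(137, -1)), o)) = Add(Add(-66, Mul(4, I, Pow(5, Rational(1, 2)))), Mul(Mul(46, Pow(137, -1)), 49)) = Add(Add(-66, Mul(4, I, Pow(5, Rational(1, 2)))), Mul(Mul(46, Rational(1, 137)), 49)) = Add(Add(-66, Mul(4, I, Pow(5, Rational(1, 2)))), Mul(Rational(46, 137), 49)) = Add(Add(-66, Mul(4, I, Pow(5, Rational(1, 2)))), Rational(2254, 137)) = Add(Rational(-6788, 137), Mul(4, I, Pow(5, Rational(1, 2))))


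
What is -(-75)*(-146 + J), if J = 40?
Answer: -7950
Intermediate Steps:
-(-75)*(-146 + J) = -(-75)*(-146 + 40) = -(-75)*(-106) = -1*7950 = -7950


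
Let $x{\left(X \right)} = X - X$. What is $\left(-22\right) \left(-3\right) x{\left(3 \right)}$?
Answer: $0$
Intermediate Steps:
$x{\left(X \right)} = 0$
$\left(-22\right) \left(-3\right) x{\left(3 \right)} = \left(-22\right) \left(-3\right) 0 = 66 \cdot 0 = 0$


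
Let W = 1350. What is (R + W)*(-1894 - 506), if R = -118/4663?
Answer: -15107836800/4663 ≈ -3.2399e+6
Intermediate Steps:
R = -118/4663 (R = -118*1/4663 = -118/4663 ≈ -0.025306)
(R + W)*(-1894 - 506) = (-118/4663 + 1350)*(-1894 - 506) = (6294932/4663)*(-2400) = -15107836800/4663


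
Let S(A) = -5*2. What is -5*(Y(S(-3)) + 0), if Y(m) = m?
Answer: 50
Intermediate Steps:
S(A) = -10
-5*(Y(S(-3)) + 0) = -5*(-10 + 0) = -5*(-10) = 50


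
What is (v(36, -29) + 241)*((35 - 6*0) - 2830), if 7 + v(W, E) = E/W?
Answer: -23464025/36 ≈ -6.5178e+5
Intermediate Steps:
v(W, E) = -7 + E/W
(v(36, -29) + 241)*((35 - 6*0) - 2830) = ((-7 - 29/36) + 241)*((35 - 6*0) - 2830) = ((-7 - 29*1/36) + 241)*((35 + 0) - 2830) = ((-7 - 29/36) + 241)*(35 - 2830) = (-281/36 + 241)*(-2795) = (8395/36)*(-2795) = -23464025/36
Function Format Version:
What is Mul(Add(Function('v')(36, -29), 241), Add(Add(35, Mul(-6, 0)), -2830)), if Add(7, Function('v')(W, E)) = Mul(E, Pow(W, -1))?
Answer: Rational(-23464025, 36) ≈ -6.5178e+5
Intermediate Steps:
Function('v')(W, E) = Add(-7, Mul(E, Pow(W, -1)))
Mul(Add(Function('v')(36, -29), 241), Add(Add(35, Mul(-6, 0)), -2830)) = Mul(Add(Add(-7, Mul(-29, Pow(36, -1))), 241), Add(Add(35, Mul(-6, 0)), -2830)) = Mul(Add(Add(-7, Mul(-29, Rational(1, 36))), 241), Add(Add(35, 0), -2830)) = Mul(Add(Add(-7, Rational(-29, 36)), 241), Add(35, -2830)) = Mul(Add(Rational(-281, 36), 241), -2795) = Mul(Rational(8395, 36), -2795) = Rational(-23464025, 36)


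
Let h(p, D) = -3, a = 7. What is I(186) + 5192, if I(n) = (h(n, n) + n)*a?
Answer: 6473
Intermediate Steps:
I(n) = -21 + 7*n (I(n) = (-3 + n)*7 = -21 + 7*n)
I(186) + 5192 = (-21 + 7*186) + 5192 = (-21 + 1302) + 5192 = 1281 + 5192 = 6473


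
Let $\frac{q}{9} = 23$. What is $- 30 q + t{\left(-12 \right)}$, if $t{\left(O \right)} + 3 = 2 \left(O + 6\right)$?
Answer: $-6225$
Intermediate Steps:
$q = 207$ ($q = 9 \cdot 23 = 207$)
$t{\left(O \right)} = 9 + 2 O$ ($t{\left(O \right)} = -3 + 2 \left(O + 6\right) = -3 + 2 \left(6 + O\right) = -3 + \left(12 + 2 O\right) = 9 + 2 O$)
$- 30 q + t{\left(-12 \right)} = \left(-30\right) 207 + \left(9 + 2 \left(-12\right)\right) = -6210 + \left(9 - 24\right) = -6210 - 15 = -6225$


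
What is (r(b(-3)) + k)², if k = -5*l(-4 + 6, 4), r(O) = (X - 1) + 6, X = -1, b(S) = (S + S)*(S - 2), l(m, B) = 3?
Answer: 121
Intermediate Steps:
b(S) = 2*S*(-2 + S) (b(S) = (2*S)*(-2 + S) = 2*S*(-2 + S))
r(O) = 4 (r(O) = (-1 - 1) + 6 = -2 + 6 = 4)
k = -15 (k = -5*3 = -15)
(r(b(-3)) + k)² = (4 - 15)² = (-11)² = 121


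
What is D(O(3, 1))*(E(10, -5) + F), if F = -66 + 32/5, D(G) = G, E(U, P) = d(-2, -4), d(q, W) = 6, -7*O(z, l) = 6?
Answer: 1608/35 ≈ 45.943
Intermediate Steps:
O(z, l) = -6/7 (O(z, l) = -1/7*6 = -6/7)
E(U, P) = 6
F = -298/5 (F = -66 + 32*(1/5) = -66 + 32/5 = -298/5 ≈ -59.600)
D(O(3, 1))*(E(10, -5) + F) = -6*(6 - 298/5)/7 = -6/7*(-268/5) = 1608/35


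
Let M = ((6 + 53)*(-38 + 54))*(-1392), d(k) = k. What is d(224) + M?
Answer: -1313824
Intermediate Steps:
M = -1314048 (M = (59*16)*(-1392) = 944*(-1392) = -1314048)
d(224) + M = 224 - 1314048 = -1313824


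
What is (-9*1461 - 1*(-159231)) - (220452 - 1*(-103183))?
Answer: -177553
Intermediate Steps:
(-9*1461 - 1*(-159231)) - (220452 - 1*(-103183)) = (-13149 + 159231) - (220452 + 103183) = 146082 - 1*323635 = 146082 - 323635 = -177553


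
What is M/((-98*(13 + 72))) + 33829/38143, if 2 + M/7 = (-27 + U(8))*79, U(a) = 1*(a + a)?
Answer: 10497009/6484310 ≈ 1.6188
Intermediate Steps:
U(a) = 2*a (U(a) = 1*(2*a) = 2*a)
M = -6097 (M = -14 + 7*((-27 + 2*8)*79) = -14 + 7*((-27 + 16)*79) = -14 + 7*(-11*79) = -14 + 7*(-869) = -14 - 6083 = -6097)
M/((-98*(13 + 72))) + 33829/38143 = -6097*(-1/(98*(13 + 72))) + 33829/38143 = -6097/((-98*85)) + 33829*(1/38143) = -6097/(-8330) + 33829/38143 = -6097*(-1/8330) + 33829/38143 = 871/1190 + 33829/38143 = 10497009/6484310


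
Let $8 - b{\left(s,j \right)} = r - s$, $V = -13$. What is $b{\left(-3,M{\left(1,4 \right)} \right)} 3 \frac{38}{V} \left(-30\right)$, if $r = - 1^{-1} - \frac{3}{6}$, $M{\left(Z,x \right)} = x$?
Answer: $1710$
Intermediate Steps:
$r = - \frac{3}{2}$ ($r = \left(-1\right) 1 - \frac{1}{2} = -1 - \frac{1}{2} = - \frac{3}{2} \approx -1.5$)
$b{\left(s,j \right)} = \frac{19}{2} + s$ ($b{\left(s,j \right)} = 8 - \left(- \frac{3}{2} - s\right) = 8 + \left(\frac{3}{2} + s\right) = \frac{19}{2} + s$)
$b{\left(-3,M{\left(1,4 \right)} \right)} 3 \frac{38}{V} \left(-30\right) = \left(\frac{19}{2} - 3\right) 3 \frac{38}{-13} \left(-30\right) = \frac{13}{2} \cdot 3 \cdot 38 \left(- \frac{1}{13}\right) \left(-30\right) = \frac{39}{2} \left(- \frac{38}{13}\right) \left(-30\right) = \left(-57\right) \left(-30\right) = 1710$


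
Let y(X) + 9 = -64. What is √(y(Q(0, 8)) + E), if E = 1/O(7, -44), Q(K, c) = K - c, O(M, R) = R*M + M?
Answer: I*√6614174/301 ≈ 8.5442*I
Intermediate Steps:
O(M, R) = M + M*R (O(M, R) = M*R + M = M + M*R)
y(X) = -73 (y(X) = -9 - 64 = -73)
E = -1/301 (E = 1/(7*(1 - 44)) = 1/(7*(-43)) = 1/(-301) = -1/301 ≈ -0.0033223)
√(y(Q(0, 8)) + E) = √(-73 - 1/301) = √(-21974/301) = I*√6614174/301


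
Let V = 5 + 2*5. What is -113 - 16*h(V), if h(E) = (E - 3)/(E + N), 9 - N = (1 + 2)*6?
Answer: -145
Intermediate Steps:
N = -9 (N = 9 - (1 + 2)*6 = 9 - 3*6 = 9 - 1*18 = 9 - 18 = -9)
V = 15 (V = 5 + 10 = 15)
h(E) = (-3 + E)/(-9 + E) (h(E) = (E - 3)/(E - 9) = (-3 + E)/(-9 + E))
-113 - 16*h(V) = -113 - 16*(-3 + 15)/(-9 + 15) = -113 - 16*12/6 = -113 - 8*12/3 = -113 - 16*2 = -113 - 32 = -145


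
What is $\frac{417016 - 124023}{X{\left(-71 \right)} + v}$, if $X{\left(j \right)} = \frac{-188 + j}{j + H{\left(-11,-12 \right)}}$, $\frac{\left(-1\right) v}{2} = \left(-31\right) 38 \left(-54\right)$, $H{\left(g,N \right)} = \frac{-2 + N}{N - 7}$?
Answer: $- \frac{391145655}{169839119} \approx -2.303$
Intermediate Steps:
$H{\left(g,N \right)} = \frac{-2 + N}{-7 + N}$
$v = -127224$ ($v = - 2 \left(-31\right) 38 \left(-54\right) = - 2 \left(\left(-1178\right) \left(-54\right)\right) = \left(-2\right) 63612 = -127224$)
$X{\left(j \right)} = \frac{-188 + j}{\frac{14}{19} + j}$ ($X{\left(j \right)} = \frac{-188 + j}{j + \frac{-2 - 12}{-7 - 12}} = \frac{-188 + j}{j + \frac{1}{-19} \left(-14\right)} = \frac{-188 + j}{j - - \frac{14}{19}} = \frac{-188 + j}{j + \frac{14}{19}} = \frac{-188 + j}{\frac{14}{19} + j}$)
$\frac{417016 - 124023}{X{\left(-71 \right)} + v} = \frac{417016 - 124023}{\frac{19 \left(-188 - 71\right)}{14 + 19 \left(-71\right)} - 127224} = \frac{292993}{19 \frac{1}{14 - 1349} \left(-259\right) - 127224} = \frac{292993}{19 \frac{1}{-1335} \left(-259\right) - 127224} = \frac{292993}{19 \left(- \frac{1}{1335}\right) \left(-259\right) - 127224} = \frac{292993}{\frac{4921}{1335} - 127224} = \frac{292993}{- \frac{169839119}{1335}} = 292993 \left(- \frac{1335}{169839119}\right) = - \frac{391145655}{169839119}$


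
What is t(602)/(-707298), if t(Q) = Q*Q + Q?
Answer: -60501/117883 ≈ -0.51323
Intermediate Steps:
t(Q) = Q + Q**2 (t(Q) = Q**2 + Q = Q + Q**2)
t(602)/(-707298) = (602*(1 + 602))/(-707298) = (602*603)*(-1/707298) = 363006*(-1/707298) = -60501/117883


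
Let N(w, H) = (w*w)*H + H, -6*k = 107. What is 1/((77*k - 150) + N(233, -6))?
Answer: -6/1963579 ≈ -3.0556e-6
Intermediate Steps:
k = -107/6 (k = -1/6*107 = -107/6 ≈ -17.833)
N(w, H) = H + H*w**2 (N(w, H) = w**2*H + H = H*w**2 + H = H + H*w**2)
1/((77*k - 150) + N(233, -6)) = 1/((77*(-107/6) - 150) - 6*(1 + 233**2)) = 1/((-8239/6 - 150) - 6*(1 + 54289)) = 1/(-9139/6 - 6*54290) = 1/(-9139/6 - 325740) = 1/(-1963579/6) = -6/1963579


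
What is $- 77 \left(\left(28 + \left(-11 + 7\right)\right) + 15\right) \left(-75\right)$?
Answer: $225225$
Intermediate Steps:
$- 77 \left(\left(28 + \left(-11 + 7\right)\right) + 15\right) \left(-75\right) = - 77 \left(\left(28 - 4\right) + 15\right) \left(-75\right) = - 77 \left(24 + 15\right) \left(-75\right) = \left(-77\right) 39 \left(-75\right) = \left(-3003\right) \left(-75\right) = 225225$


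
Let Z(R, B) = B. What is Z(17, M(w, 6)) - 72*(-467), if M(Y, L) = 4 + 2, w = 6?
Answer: 33630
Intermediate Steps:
M(Y, L) = 6
Z(17, M(w, 6)) - 72*(-467) = 6 - 72*(-467) = 6 + 33624 = 33630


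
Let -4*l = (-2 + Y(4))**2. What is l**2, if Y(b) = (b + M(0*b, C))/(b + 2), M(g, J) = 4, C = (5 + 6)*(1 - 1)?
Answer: 1/81 ≈ 0.012346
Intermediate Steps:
C = 0 (C = 11*0 = 0)
Y(b) = (4 + b)/(2 + b) (Y(b) = (b + 4)/(b + 2) = (4 + b)/(2 + b))
l = -1/9 (l = -(-2 + (4 + 4)/(2 + 4))**2/4 = -(-2 + 8/6)**2/4 = -(-2 + (1/6)*8)**2/4 = -(-2 + 4/3)**2/4 = -(-2/3)**2/4 = -1/4*4/9 = -1/9 ≈ -0.11111)
l**2 = (-1/9)**2 = 1/81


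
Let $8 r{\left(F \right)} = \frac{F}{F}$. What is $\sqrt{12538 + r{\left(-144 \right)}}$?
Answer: $\frac{3 \sqrt{22290}}{4} \approx 111.97$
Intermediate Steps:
$r{\left(F \right)} = \frac{1}{8}$ ($r{\left(F \right)} = \frac{F \frac{1}{F}}{8} = \frac{1}{8} \cdot 1 = \frac{1}{8}$)
$\sqrt{12538 + r{\left(-144 \right)}} = \sqrt{12538 + \frac{1}{8}} = \sqrt{\frac{100305}{8}} = \frac{3 \sqrt{22290}}{4}$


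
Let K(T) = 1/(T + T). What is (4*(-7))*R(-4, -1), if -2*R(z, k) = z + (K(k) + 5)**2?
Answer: 455/2 ≈ 227.50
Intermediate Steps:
K(T) = 1/(2*T)
R(z, k) = -z/2 - (5 + 1/(2*k))**2/2 (R(z, k) = -(z + (1/(2*k) + 5)**2)/2 = -(z + (5 + 1/(2*k))**2)/2 = -z/2 - (5 + 1/(2*k))**2/2)
(4*(-7))*R(-4, -1) = (4*(-7))*(-1/2*(-4) - 1/8*(1 + 10*(-1))**2/(-1)**2) = -28*(2 - 1/8*1*(1 - 10)**2) = -28*(2 - 1/8*1*(-9)**2) = -28*(2 - 1/8*1*81) = -28*(2 - 81/8) = -28*(-65/8) = 455/2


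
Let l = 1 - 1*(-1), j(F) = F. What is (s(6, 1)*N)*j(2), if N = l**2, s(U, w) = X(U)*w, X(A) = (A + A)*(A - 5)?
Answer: 96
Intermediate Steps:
X(A) = 2*A*(-5 + A) (X(A) = (2*A)*(-5 + A) = 2*A*(-5 + A))
s(U, w) = 2*U*w*(-5 + U) (s(U, w) = (2*U*(-5 + U))*w = 2*U*w*(-5 + U))
l = 2 (l = 1 + 1 = 2)
N = 4 (N = 2**2 = 4)
(s(6, 1)*N)*j(2) = ((2*6*1*(-5 + 6))*4)*2 = ((2*6*1*1)*4)*2 = (12*4)*2 = 48*2 = 96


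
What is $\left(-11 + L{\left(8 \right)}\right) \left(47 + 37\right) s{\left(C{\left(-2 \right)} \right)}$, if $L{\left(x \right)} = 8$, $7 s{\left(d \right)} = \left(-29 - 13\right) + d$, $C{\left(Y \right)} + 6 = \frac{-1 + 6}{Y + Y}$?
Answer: $1773$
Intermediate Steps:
$C{\left(Y \right)} = -6 + \frac{5}{2 Y}$ ($C{\left(Y \right)} = -6 + \frac{-1 + 6}{Y + Y} = -6 + \frac{5}{2 Y}$)
$s{\left(d \right)} = -6 + \frac{d}{7}$ ($s{\left(d \right)} = \frac{\left(-29 - 13\right) + d}{7} = \frac{-42 + d}{7} = -6 + \frac{d}{7}$)
$\left(-11 + L{\left(8 \right)}\right) \left(47 + 37\right) s{\left(C{\left(-2 \right)} \right)} = \left(-11 + 8\right) \left(47 + 37\right) \left(-6 + \frac{-6 + \frac{5}{2 \left(-2\right)}}{7}\right) = \left(-3\right) 84 \left(-6 + \frac{-6 + \frac{5}{2} \left(- \frac{1}{2}\right)}{7}\right) = - 252 \left(-6 + \frac{-6 - \frac{5}{4}}{7}\right) = - 252 \left(-6 + \frac{1}{7} \left(- \frac{29}{4}\right)\right) = - 252 \left(-6 - \frac{29}{28}\right) = \left(-252\right) \left(- \frac{197}{28}\right) = 1773$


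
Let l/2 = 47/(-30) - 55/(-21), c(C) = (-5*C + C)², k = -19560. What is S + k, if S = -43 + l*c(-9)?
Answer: -590633/35 ≈ -16875.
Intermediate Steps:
c(C) = 16*C² (c(C) = (-4*C)² = 16*C²)
l = 221/105 (l = 2*(47/(-30) - 55/(-21)) = 2*(47*(-1/30) - 55*(-1/21)) = 2*(-47/30 + 55/21) = 2*(221/210) = 221/105 ≈ 2.1048)
S = 93967/35 (S = -43 + 221*(16*(-9)²)/105 = -43 + 221*(16*81)/105 = -43 + (221/105)*1296 = -43 + 95472/35 = 93967/35 ≈ 2684.8)
S + k = 93967/35 - 19560 = -590633/35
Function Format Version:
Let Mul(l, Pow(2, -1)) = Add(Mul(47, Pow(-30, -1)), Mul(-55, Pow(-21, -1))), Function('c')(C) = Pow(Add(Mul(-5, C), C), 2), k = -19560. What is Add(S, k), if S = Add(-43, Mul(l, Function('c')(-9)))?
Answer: Rational(-590633, 35) ≈ -16875.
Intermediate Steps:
Function('c')(C) = Mul(16, Pow(C, 2)) (Function('c')(C) = Pow(Mul(-4, C), 2) = Mul(16, Pow(C, 2)))
l = Rational(221, 105) (l = Mul(2, Add(Mul(47, Pow(-30, -1)), Mul(-55, Pow(-21, -1)))) = Mul(2, Add(Mul(47, Rational(-1, 30)), Mul(-55, Rational(-1, 21)))) = Mul(2, Add(Rational(-47, 30), Rational(55, 21))) = Mul(2, Rational(221, 210)) = Rational(221, 105) ≈ 2.1048)
S = Rational(93967, 35) (S = Add(-43, Mul(Rational(221, 105), Mul(16, Pow(-9, 2)))) = Add(-43, Mul(Rational(221, 105), Mul(16, 81))) = Add(-43, Mul(Rational(221, 105), 1296)) = Add(-43, Rational(95472, 35)) = Rational(93967, 35) ≈ 2684.8)
Add(S, k) = Add(Rational(93967, 35), -19560) = Rational(-590633, 35)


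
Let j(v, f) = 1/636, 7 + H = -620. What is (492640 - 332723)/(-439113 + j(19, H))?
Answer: -101707212/279275867 ≈ -0.36418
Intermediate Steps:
H = -627 (H = -7 - 620 = -627)
j(v, f) = 1/636
(492640 - 332723)/(-439113 + j(19, H)) = (492640 - 332723)/(-439113 + 1/636) = 159917/(-279275867/636) = 159917*(-636/279275867) = -101707212/279275867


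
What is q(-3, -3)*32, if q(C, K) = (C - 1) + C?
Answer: -224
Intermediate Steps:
q(C, K) = -1 + 2*C (q(C, K) = (-1 + C) + C = -1 + 2*C)
q(-3, -3)*32 = (-1 + 2*(-3))*32 = (-1 - 6)*32 = -7*32 = -224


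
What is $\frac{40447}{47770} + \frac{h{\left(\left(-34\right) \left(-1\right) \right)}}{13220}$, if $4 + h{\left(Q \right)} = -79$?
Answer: $\frac{53074443}{63151940} \approx 0.84042$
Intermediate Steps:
$h{\left(Q \right)} = -83$ ($h{\left(Q \right)} = -4 - 79 = -83$)
$\frac{40447}{47770} + \frac{h{\left(\left(-34\right) \left(-1\right) \right)}}{13220} = \frac{40447}{47770} - \frac{83}{13220} = \frac{53074443}{63151940}$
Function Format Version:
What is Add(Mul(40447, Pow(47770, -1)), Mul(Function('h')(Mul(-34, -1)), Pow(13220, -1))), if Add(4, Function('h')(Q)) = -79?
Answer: Rational(53074443, 63151940) ≈ 0.84042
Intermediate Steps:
Function('h')(Q) = -83 (Function('h')(Q) = Add(-4, -79) = -83)
Add(Mul(40447, Pow(47770, -1)), Mul(Function('h')(Mul(-34, -1)), Pow(13220, -1))) = Add(Mul(40447, Pow(47770, -1)), Mul(-83, Pow(13220, -1))) = Add(Mul(40447, Rational(1, 47770)), Mul(-83, Rational(1, 13220))) = Add(Rational(40447, 47770), Rational(-83, 13220)) = Rational(53074443, 63151940)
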